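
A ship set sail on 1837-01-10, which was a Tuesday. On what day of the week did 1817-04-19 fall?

Count forward from the earlier date (April 19, 1817) to the later (January 10, 1837):
Day-of-year of April 19, 1817: 109.
Day-of-year of January 10, 1837: 10.
1817 has 365 days, so 365 − 109 = 256 days remain in 1817.
Full years 1818–1836: 14 common + 5 leap = 14×365 + 5×366 = 6940 days.
Total: 256 + 6940 + 10 = 7206 days.
7206 mod 7 = 3, so 3 days before Tuesday is Saturday.

Saturday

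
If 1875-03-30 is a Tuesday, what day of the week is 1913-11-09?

Sunday

From March 30, 1875 to March 30, 1913: 38 years, of which 9 contain a Feb 29 — 29×365 + 9×366 = 13879 days.
(1900 is not a leap year (divisible by 100 but not 400).)
March 1913: 31 − 30 = 1 day remains.
Then April (30), May (31), June (30), July (31), August (31), September (30), October (31): 30 + 31 + 30 + 31 + 31 + 30 + 31 = 214 days.
November 1–9, 1913: 9 days.
Residual: 224 days.
Total: 14103 days.
14103 mod 7 = 5, so 5 days after Tuesday is Sunday.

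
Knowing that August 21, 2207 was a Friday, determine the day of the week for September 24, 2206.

Count forward from the earlier date (September 24, 2206) to the later (August 21, 2207):
September 2206: 30 − 24 = 6 days remain.
Then 10 full months totalling 304 days.
August 1–21, 2207: 21 days.
Total: 6 + 304 + 21 = 331 days.
331 mod 7 = 2, so 2 days before Friday is Wednesday.

Wednesday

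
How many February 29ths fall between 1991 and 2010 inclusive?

Years divisible by 4 in [1991, 2010]: 1992, 1996, 2000, 2004, 2008.
2000 is divisible by 400, so still leap.
No century exceptions apply. Count: 5.

5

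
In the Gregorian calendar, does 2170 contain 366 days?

2170 is not a leap year.

No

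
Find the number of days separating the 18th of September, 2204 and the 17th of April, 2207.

941

September 18, 2204 → September 18, 2205: 365 days.
September 18, 2205 → September 18, 2206: 365 days.
September 2206: 30 − 18 = 12 days remain.
Then October (31), November (30), December (31), January (31), February 2207 (28), March (31): 31 + 30 + 31 + 31 + 28 + 31 = 182 days.
April 1–17, 2207: 17 days.
Residual: 211 days.
Total: 941 days.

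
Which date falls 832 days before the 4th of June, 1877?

the 23rd of February, 1875

Count 832 days before June 4, 1877:
February 1875: 28 − 23 = 5 days remain (1875 is not a leap year, so February has 28 days).
Then 27 full months totalling 823 days.
June 1–4, 1877: 4 days.
Total: 5 + 823 + 4 = 832 days.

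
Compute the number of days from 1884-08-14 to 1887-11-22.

1195

Day-of-year of August 14, 1884: 227.
Day-of-year of November 22, 1887: 326.
1884 has 366 days, so 366 − 227 = 139 days remain in 1884.
Full years: 1885: 365; 1886: 365. Sum = 730.
Total: 139 + 730 + 326 = 1195 days.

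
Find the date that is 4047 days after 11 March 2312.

10 April 2323

Count 4047 days after March 11, 2312:
Day-of-year of March 11, 2312: 71.
Day-of-year of April 10, 2323: 100.
2312 has 366 days, so 366 − 71 = 295 days remain in 2312.
Full years 2313–2322: 8 common + 2 leap = 8×365 + 2×366 = 3652 days.
Total: 295 + 3652 + 100 = 4047 days.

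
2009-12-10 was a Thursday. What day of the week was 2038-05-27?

Thursday

From December 10, 2009 to December 10, 2037: 28 years, of which 7 contain a Feb 29 — 21×365 + 7×366 = 10227 days.
December 2037: 31 − 10 = 21 days remain.
Then January (31), February 2038 (28), March (31), April (30): 31 + 28 + 31 + 30 = 120 days.
May 1–27, 2038: 27 days.
Residual: 168 days.
Total: 10395 days.
10395 is a multiple of 7, so 2038-05-27 falls on the same weekday: Thursday.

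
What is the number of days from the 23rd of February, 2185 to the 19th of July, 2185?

February 2185: 28 − 23 = 5 days remain (2185 is not a leap year, so February has 28 days).
Then March (31), April (30), May (31), June (30): 31 + 30 + 31 + 30 = 122 days.
July 1–19, 2185: 19 days.
Total: 5 + 122 + 19 = 146 days.

146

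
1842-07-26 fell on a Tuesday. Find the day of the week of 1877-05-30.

Wednesday

Day-of-year of July 26, 1842: 207.
Day-of-year of May 30, 1877: 150.
1842 has 365 days, so 365 − 207 = 158 days remain in 1842.
Full years 1843–1876: 25 common + 9 leap = 25×365 + 9×366 = 12419 days.
Total: 158 + 12419 + 150 = 12727 days.
12727 mod 7 = 1, so 1 day after Tuesday is Wednesday.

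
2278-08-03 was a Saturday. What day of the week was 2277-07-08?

Sunday

Count forward from the earlier date (July 8, 2277) to the later (August 3, 2278):
July 8, 2277 → July 8, 2278: 365 days.
July 2278: 31 − 8 = 23 days remain.
August 1–3, 2278: 3 days.
Residual: 26 days.
Total: 391 days.
391 mod 7 = 6, so 6 days before Saturday is Sunday.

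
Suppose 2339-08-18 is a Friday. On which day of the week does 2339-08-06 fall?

Sunday

Count forward from the earlier date (August 6, 2339) to the later (August 18, 2339):
Within August 2339: 18 − 6 = 12 days.
12 mod 7 = 5, so 5 days before Friday is Sunday.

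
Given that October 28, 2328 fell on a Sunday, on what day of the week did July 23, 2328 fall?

Monday

Count forward from the earlier date (July 23, 2328) to the later (October 28, 2328):
July 2328: 31 − 23 = 8 days remain.
Then August (31), September (30): 31 + 30 = 61 days.
October 1–28, 2328: 28 days.
Total: 8 + 61 + 28 = 97 days.
97 mod 7 = 6, so 6 days before Sunday is Monday.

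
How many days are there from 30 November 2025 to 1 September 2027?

640

November 2025: 30 − 30 = 0 days remain.
Then 21 full months totalling 639 days.
September 1, 2027: 1 day.
Total: 0 + 639 + 1 = 640 days.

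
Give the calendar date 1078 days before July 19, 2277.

August 6, 2274

Count 1078 days before July 19, 2277:
August 6, 2274 → August 6, 2275: 365 days.
August 6, 2275 → August 6, 2276: 366 days (2276 is a leap year).
August 2276: 31 − 6 = 25 days remain.
Then 10 full months totalling 303 days.
July 1–19, 2277: 19 days.
Residual: 347 days.
Total: 1078 days.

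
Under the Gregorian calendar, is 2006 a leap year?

2006 is not a leap year.

No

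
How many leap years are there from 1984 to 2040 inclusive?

15

Years divisible by 4: 1984, 1988, …, 2040 — 15 in all.
2000 is divisible by 400, so still leap.
No century exceptions apply. Count: 15.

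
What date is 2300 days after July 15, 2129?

November 1, 2135

Count 2300 days after July 15, 2129:
Day-of-year of July 15, 2129: 196.
Day-of-year of November 1, 2135: 305.
2129 has 365 days, so 365 − 196 = 169 days remain in 2129.
Full years: 2130: 365; 2131: 365; 2132: 366; 2133: 365; 2134: 365. Sum = 1826.
Total: 169 + 1826 + 305 = 2300 days.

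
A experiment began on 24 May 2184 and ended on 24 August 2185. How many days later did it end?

457

May 2184: 31 − 24 = 7 days remain.
Then 14 full months totalling 426 days.
August 1–24, 2185: 24 days.
Total: 7 + 426 + 24 = 457 days.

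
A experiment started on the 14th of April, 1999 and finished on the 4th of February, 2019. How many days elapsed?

Day-of-year of April 14, 1999: 104.
Day-of-year of February 4, 2019: 35.
1999 has 365 days, so 365 − 104 = 261 days remain in 1999.
Full years 2000–2018: 14 common + 5 leap = 14×365 + 5×366 = 6940 days.
Total: 261 + 6940 + 35 = 7236 days.

7236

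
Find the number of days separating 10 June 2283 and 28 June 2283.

18

Within June 2283: 28 − 10 = 18 days.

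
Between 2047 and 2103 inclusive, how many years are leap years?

Years divisible by 4: 2048, 2052, …, 2100 — 14 in all.
Of these, 2100 is divisible by 100 but not 400, so not leap.
Leap years: 14 − 1 = 13.

13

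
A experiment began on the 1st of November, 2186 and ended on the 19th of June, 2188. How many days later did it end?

Day-of-year of November 1, 2186: 305.
Day-of-year of June 19, 2188: 171.
2186 has 365 days, so 365 − 305 = 60 days remain in 2186.
Full years: 2187: 365. Sum = 365.
Total: 60 + 365 + 171 = 596 days.

596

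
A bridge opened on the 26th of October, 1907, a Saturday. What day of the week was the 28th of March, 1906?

Wednesday

Count forward from the earlier date (March 28, 1906) to the later (October 26, 1907):
Day-of-year of March 28, 1906: 87.
Day-of-year of October 26, 1907: 299.
1906 has 365 days, so 365 − 87 = 278 days remain in 1906.
Total: 278 + 299 = 577 days.
577 mod 7 = 3, so 3 days before Saturday is Wednesday.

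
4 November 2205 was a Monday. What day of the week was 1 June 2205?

Count forward from the earlier date (June 1, 2205) to the later (November 4, 2205):
June 2205: 30 − 1 = 29 days remain.
Then July (31), August (31), September (30), October (31): 31 + 31 + 30 + 31 = 123 days.
November 1–4, 2205: 4 days.
Total: 29 + 123 + 4 = 156 days.
156 mod 7 = 2, so 2 days before Monday is Saturday.

Saturday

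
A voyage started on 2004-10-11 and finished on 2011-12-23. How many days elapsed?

2629

Day-of-year of October 11, 2004: 285.
Day-of-year of December 23, 2011: 357.
2004 has 366 days, so 366 − 285 = 81 days remain in 2004.
Full years: 2005: 365; 2006: 365; 2007: 365; 2008: 366; 2009: 365; 2010: 365. Sum = 2191.
Total: 81 + 2191 + 357 = 2629 days.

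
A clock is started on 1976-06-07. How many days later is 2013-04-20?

13466

From June 7, 1976 to June 7, 2012: 36 years, of which 9 contain a Feb 29 — 27×365 + 9×366 = 13149 days.
(2000 is a leap year (divisible by 400).)
June 2012: 30 − 7 = 23 days remain.
Then 9 full months totalling 274 days.
April 1–20, 2013: 20 days.
Residual: 317 days.
Total: 13466 days.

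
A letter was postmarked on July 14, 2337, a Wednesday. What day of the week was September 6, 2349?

Tuesday

Day-of-year of July 14, 2337: 195.
Day-of-year of September 6, 2349: 249.
2337 has 365 days, so 365 − 195 = 170 days remain in 2337.
Full years 2338–2348: 8 common + 3 leap = 8×365 + 3×366 = 4018 days.
Total: 170 + 4018 + 249 = 4437 days.
4437 mod 7 = 6, so 6 days after Wednesday is Tuesday.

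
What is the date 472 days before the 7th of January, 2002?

the 22nd of September, 2000

Count 472 days before January 7, 2002:
September 2000: 30 − 22 = 8 days remain.
Then 15 full months totalling 457 days.
January 1–7, 2002: 7 days.
Total: 8 + 457 + 7 = 472 days.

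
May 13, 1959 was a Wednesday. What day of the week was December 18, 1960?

May 1959: 31 − 13 = 18 days remain.
Then 18 full months totalling 549 days.
December 1–18, 1960: 18 days.
Total: 18 + 549 + 18 = 585 days.
585 mod 7 = 4, so 4 days after Wednesday is Sunday.

Sunday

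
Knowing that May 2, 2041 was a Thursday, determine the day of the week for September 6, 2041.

Friday

May 2041: 31 − 2 = 29 days remain.
Then June (30), July (31), August (31): 30 + 31 + 31 = 92 days.
September 1–6, 2041: 6 days.
Total: 29 + 92 + 6 = 127 days.
127 mod 7 = 1, so 1 day after Thursday is Friday.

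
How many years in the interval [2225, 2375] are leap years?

Years divisible by 4: 2228, 2232, …, 2372 — 37 in all.
Of these, 2300 is divisible by 100 but not 400, so not leap.
Leap years: 37 − 1 = 36.

36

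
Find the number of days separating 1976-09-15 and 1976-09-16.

Within September 1976: 16 − 15 = 1 day.

1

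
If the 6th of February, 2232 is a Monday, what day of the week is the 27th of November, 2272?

Day-of-year of February 6, 2232: 37.
Day-of-year of November 27, 2272: 332.
2232 has 366 days, so 366 − 37 = 329 days remain in 2232.
Full years 2233–2271: 30 common + 9 leap = 30×365 + 9×366 = 14244 days.
Total: 329 + 14244 + 332 = 14905 days.
14905 mod 7 = 2, so 2 days after Monday is Wednesday.

Wednesday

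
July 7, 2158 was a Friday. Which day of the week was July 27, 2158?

Within July 2158: 27 − 7 = 20 days.
20 mod 7 = 6, so 6 days after Friday is Thursday.

Thursday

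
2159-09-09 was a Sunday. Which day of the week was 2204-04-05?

From September 9, 2159 to September 9, 2203: 44 years, of which 10 contain a Feb 29 — 34×365 + 10×366 = 16070 days.
(2200 is not a leap year (divisible by 100 but not 400).)
September 2203: 30 − 9 = 21 days remain.
Then October (31), November (30), December (31), January (31), February 2204 (29), March (31): 31 + 30 + 31 + 31 + 29 + 31 = 183 days.
April 1–5, 2204: 5 days.
Residual: 209 days.
Total: 16279 days.
16279 mod 7 = 4, so 4 days after Sunday is Thursday.

Thursday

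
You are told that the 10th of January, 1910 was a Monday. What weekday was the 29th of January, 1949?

From January 10, 1910 to January 10, 1949: 39 years, of which 10 contain a Feb 29 — 29×365 + 10×366 = 14245 days.
Within January 1949: 29 − 10 = 19 days.
Total: 14264 days.
14264 mod 7 = 5, so 5 days after Monday is Saturday.

Saturday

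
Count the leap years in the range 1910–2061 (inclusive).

Years divisible by 4: 1912, 1916, …, 2060 — 38 in all.
2000 is divisible by 400, so still leap.
No century exceptions apply. Count: 38.

38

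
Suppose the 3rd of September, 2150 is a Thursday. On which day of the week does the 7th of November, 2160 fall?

Friday

Day-of-year of September 3, 2150: 246.
Day-of-year of November 7, 2160: 312.
2150 has 365 days, so 365 − 246 = 119 days remain in 2150.
Full years 2151–2159: 7 common + 2 leap = 7×365 + 2×366 = 3287 days.
Total: 119 + 3287 + 312 = 3718 days.
3718 mod 7 = 1, so 1 day after Thursday is Friday.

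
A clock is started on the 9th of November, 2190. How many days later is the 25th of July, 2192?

624

Day-of-year of November 9, 2190: 313.
Day-of-year of July 25, 2192: 207.
2190 has 365 days, so 365 − 313 = 52 days remain in 2190.
Full years: 2191: 365. Sum = 365.
Total: 52 + 365 + 207 = 624 days.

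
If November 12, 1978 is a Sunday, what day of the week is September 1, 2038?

From November 12, 1978 to November 12, 2037: 59 years, of which 15 contain a Feb 29 — 44×365 + 15×366 = 21550 days.
(2000 is a leap year (divisible by 400).)
November 2037: 30 − 12 = 18 days remain.
Then 9 full months totalling 274 days.
September 1, 2038: 1 day.
Residual: 293 days.
Total: 21843 days.
21843 mod 7 = 3, so 3 days after Sunday is Wednesday.

Wednesday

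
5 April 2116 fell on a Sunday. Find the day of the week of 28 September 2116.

April 2116: 30 − 5 = 25 days remain.
Then May (31), June (30), July (31), August (31): 31 + 30 + 31 + 31 = 123 days.
September 1–28, 2116: 28 days.
Total: 25 + 123 + 28 = 176 days.
176 mod 7 = 1, so 1 day after Sunday is Monday.

Monday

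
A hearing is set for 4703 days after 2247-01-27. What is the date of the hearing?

2259-12-13

Count 4703 days after January 27, 2247:
From January 27, 2247 to January 27, 2259: 12 years, of which 3 contain a Feb 29 — 9×365 + 3×366 = 4383 days.
January 2259: 31 − 27 = 4 days remain.
Then 10 full months totalling 303 days.
December 1–13, 2259: 13 days.
Residual: 320 days.
Total: 4703 days.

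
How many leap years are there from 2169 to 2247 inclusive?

18

Years divisible by 4: 2172, 2176, …, 2244 — 19 in all.
Of these, 2200 is divisible by 100 but not 400, so not leap.
Leap years: 19 − 1 = 18.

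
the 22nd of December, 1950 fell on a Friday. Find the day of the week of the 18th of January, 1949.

Count forward from the earlier date (January 18, 1949) to the later (December 22, 1950):
January 18, 1949 → January 18, 1950: 365 days.
January 1950: 31 − 18 = 13 days remain.
Then 10 full months totalling 303 days.
December 1–22, 1950: 22 days.
Residual: 338 days.
Total: 703 days.
703 mod 7 = 3, so 3 days before Friday is Tuesday.

Tuesday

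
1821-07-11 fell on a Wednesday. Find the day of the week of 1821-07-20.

Friday

Within July 1821: 20 − 11 = 9 days.
9 mod 7 = 2, so 2 days after Wednesday is Friday.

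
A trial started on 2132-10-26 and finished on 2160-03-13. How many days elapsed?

Day-of-year of October 26, 2132: 300.
Day-of-year of March 13, 2160: 73.
2132 has 366 days, so 366 − 300 = 66 days remain in 2132.
Full years 2133–2159: 21 common + 6 leap = 21×365 + 6×366 = 9861 days.
Total: 66 + 9861 + 73 = 10000 days.

10000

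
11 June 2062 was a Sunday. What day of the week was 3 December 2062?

June 2062: 30 − 11 = 19 days remain.
Then July (31), August (31), September (30), October (31), November (30): 31 + 31 + 30 + 31 + 30 = 153 days.
December 1–3, 2062: 3 days.
Total: 19 + 153 + 3 = 175 days.
175 is a multiple of 7, so 3 December 2062 falls on the same weekday: Sunday.

Sunday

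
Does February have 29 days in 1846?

1846 is not a leap year.

No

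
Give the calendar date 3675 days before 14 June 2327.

22 May 2317

Count 3675 days before June 14, 2327:
From May 22, 2317 to May 22, 2327: 10 years, of which 2 contain a Feb 29 — 8×365 + 2×366 = 3652 days.
May 2327: 31 − 22 = 9 days remain.
June 1–14, 2327: 14 days.
Residual: 23 days.
Total: 3675 days.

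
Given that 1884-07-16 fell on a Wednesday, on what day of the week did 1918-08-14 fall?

Wednesday

From July 16, 1884 to July 16, 1918: 34 years, of which 7 contain a Feb 29 — 27×365 + 7×366 = 12417 days.
(1900 is not a leap year (divisible by 100 but not 400).)
July 1918: 31 − 16 = 15 days remain.
August 1–14, 1918: 14 days.
Residual: 29 days.
Total: 12446 days.
12446 is a multiple of 7, so 1918-08-14 falls on the same weekday: Wednesday.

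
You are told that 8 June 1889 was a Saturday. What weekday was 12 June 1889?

Wednesday

Within June 1889: 12 − 8 = 4 days.
4 mod 7 = 4, so 4 days after Saturday is Wednesday.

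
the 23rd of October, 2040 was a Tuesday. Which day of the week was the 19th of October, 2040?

Friday

Count forward from the earlier date (October 19, 2040) to the later (October 23, 2040):
Within October 2040: 23 − 19 = 4 days.
4 mod 7 = 4, so 4 days before Tuesday is Friday.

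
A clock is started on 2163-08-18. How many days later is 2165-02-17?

August 18, 2163 → August 18, 2164: 366 days (2164 is a leap year).
August 2164: 31 − 18 = 13 days remain.
Then September (30), October (31), November (30), December (31), January (31): 30 + 31 + 30 + 31 + 31 = 153 days.
February 1–17, 2165: 17 days (2165 is not a leap year).
Residual: 183 days.
Total: 549 days.

549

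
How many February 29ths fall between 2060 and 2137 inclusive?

Years divisible by 4: 2060, 2064, …, 2136 — 20 in all.
Of these, 2100 is divisible by 100 but not 400, so not leap.
Leap years: 20 − 1 = 19.

19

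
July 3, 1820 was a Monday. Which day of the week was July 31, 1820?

Monday

Within July 1820: 31 − 3 = 28 days.
28 is a multiple of 7, so July 31, 1820 falls on the same weekday: Monday.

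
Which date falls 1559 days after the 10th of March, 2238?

the 16th of June, 2242

Count 1559 days after March 10, 2238:
Day-of-year of March 10, 2238: 69.
Day-of-year of June 16, 2242: 167.
2238 has 365 days, so 365 − 69 = 296 days remain in 2238.
Full years: 2239: 365; 2240: 366; 2241: 365. Sum = 1096.
Total: 296 + 1096 + 167 = 1559 days.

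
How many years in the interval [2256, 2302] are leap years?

Years divisible by 4 in [2256, 2302]: 2256, 2260, 2264, 2268, 2272, 2276, 2280, 2284, 2288, 2292, 2296, 2300.
Of these, 2300 is divisible by 100 but not 400, so not leap.
Leap years: 12 − 1 = 11.

11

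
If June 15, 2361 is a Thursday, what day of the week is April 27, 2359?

Count forward from the earlier date (April 27, 2359) to the later (June 15, 2361):
Day-of-year of April 27, 2359: 117.
Day-of-year of June 15, 2361: 166.
2359 has 365 days, so 365 − 117 = 248 days remain in 2359.
Full years: 2360: 366. Sum = 366.
Total: 248 + 366 + 166 = 780 days.
780 mod 7 = 3, so 3 days before Thursday is Monday.

Monday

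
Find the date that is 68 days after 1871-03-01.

1871-05-08

Count 68 days after March 1, 1871:
March 1871: 31 − 1 = 30 days remain.
Then April (30): 30 days.
May 1–8, 1871: 8 days.
Total: 30 + 30 + 8 = 68 days.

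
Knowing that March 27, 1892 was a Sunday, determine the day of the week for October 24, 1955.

Monday

From March 27, 1892 to March 27, 1955: 63 years, of which 14 contain a Feb 29 — 49×365 + 14×366 = 23009 days.
(1900 is not a leap year (divisible by 100 but not 400).)
March 1955: 31 − 27 = 4 days remain.
Then April (30), May (31), June (30), July (31), August (31), September (30): 30 + 31 + 30 + 31 + 31 + 30 = 183 days.
October 1–24, 1955: 24 days.
Residual: 211 days.
Total: 23220 days.
23220 mod 7 = 1, so 1 day after Sunday is Monday.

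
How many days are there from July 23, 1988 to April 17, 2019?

11225

Day-of-year of July 23, 1988: 205.
Day-of-year of April 17, 2019: 107.
1988 has 366 days, so 366 − 205 = 161 days remain in 1988.
Full years 1989–2018: 23 common + 7 leap = 23×365 + 7×366 = 10957 days.
Total: 161 + 10957 + 107 = 11225 days.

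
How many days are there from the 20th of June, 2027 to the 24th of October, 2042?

5605

Day-of-year of June 20, 2027: 171.
Day-of-year of October 24, 2042: 297.
2027 has 365 days, so 365 − 171 = 194 days remain in 2027.
Full years 2028–2041: 10 common + 4 leap = 10×365 + 4×366 = 5114 days.
Total: 194 + 5114 + 297 = 5605 days.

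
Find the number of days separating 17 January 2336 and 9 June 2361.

Day-of-year of January 17, 2336: 17.
Day-of-year of June 9, 2361: 160.
2336 has 366 days, so 366 − 17 = 349 days remain in 2336.
Full years 2337–2360: 18 common + 6 leap = 18×365 + 6×366 = 8766 days.
Total: 349 + 8766 + 160 = 9275 days.

9275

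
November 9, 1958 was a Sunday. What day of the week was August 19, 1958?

Tuesday

Count forward from the earlier date (August 19, 1958) to the later (November 9, 1958):
August 1958: 31 − 19 = 12 days remain.
Then September (30), October (31): 30 + 31 = 61 days.
November 1–9, 1958: 9 days.
Total: 12 + 61 + 9 = 82 days.
82 mod 7 = 5, so 5 days before Sunday is Tuesday.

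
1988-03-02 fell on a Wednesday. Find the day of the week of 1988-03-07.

Within March 1988: 7 − 2 = 5 days.
5 mod 7 = 5, so 5 days after Wednesday is Monday.

Monday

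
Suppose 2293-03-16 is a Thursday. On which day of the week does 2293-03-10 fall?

Count forward from the earlier date (March 10, 2293) to the later (March 16, 2293):
Within March 2293: 16 − 10 = 6 days.
6 mod 7 = 6, so 6 days before Thursday is Friday.

Friday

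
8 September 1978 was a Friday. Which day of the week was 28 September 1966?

Wednesday

Count forward from the earlier date (September 28, 1966) to the later (September 8, 1978):
Day-of-year of September 28, 1966: 271.
Day-of-year of September 8, 1978: 251.
1966 has 365 days, so 365 − 271 = 94 days remain in 1966.
Full years 1967–1977: 8 common + 3 leap = 8×365 + 3×366 = 4018 days.
Total: 94 + 4018 + 251 = 4363 days.
4363 mod 7 = 2, so 2 days before Friday is Wednesday.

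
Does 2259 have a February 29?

No

2259 is not a leap year.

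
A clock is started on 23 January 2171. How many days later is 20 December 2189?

From January 23, 2171 to January 23, 2189: 18 years, of which 5 contain a Feb 29 — 13×365 + 5×366 = 6575 days.
January 2189: 31 − 23 = 8 days remain.
Then 10 full months totalling 303 days.
December 1–20, 2189: 20 days.
Residual: 331 days.
Total: 6906 days.

6906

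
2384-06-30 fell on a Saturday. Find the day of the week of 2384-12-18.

June 2384: 30 − 30 = 0 days remain.
Then July (31), August (31), September (30), October (31), November (30): 31 + 31 + 30 + 31 + 30 = 153 days.
December 1–18, 2384: 18 days.
Total: 0 + 153 + 18 = 171 days.
171 mod 7 = 3, so 3 days after Saturday is Tuesday.

Tuesday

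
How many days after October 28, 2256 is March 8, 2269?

From October 28, 2256 to October 28, 2268: 12 years, of which 3 contain a Feb 29 — 9×365 + 3×366 = 4383 days.
October 2268: 31 − 28 = 3 days remain.
Then November (30), December (31), January (31), February 2269 (28): 30 + 31 + 31 + 28 = 120 days.
March 1–8, 2269: 8 days.
Residual: 131 days.
Total: 4514 days.

4514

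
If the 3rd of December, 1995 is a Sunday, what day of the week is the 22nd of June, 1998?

Day-of-year of December 3, 1995: 337.
Day-of-year of June 22, 1998: 173.
1995 has 365 days, so 365 − 337 = 28 days remain in 1995.
Full years: 1996: 366; 1997: 365. Sum = 731.
Total: 28 + 731 + 173 = 932 days.
932 mod 7 = 1, so 1 day after Sunday is Monday.

Monday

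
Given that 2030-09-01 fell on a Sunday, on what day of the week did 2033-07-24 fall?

Sunday

Day-of-year of September 1, 2030: 244.
Day-of-year of July 24, 2033: 205.
2030 has 365 days, so 365 − 244 = 121 days remain in 2030.
Full years: 2031: 365; 2032: 366. Sum = 731.
Total: 121 + 731 + 205 = 1057 days.
1057 is a multiple of 7, so 2033-07-24 falls on the same weekday: Sunday.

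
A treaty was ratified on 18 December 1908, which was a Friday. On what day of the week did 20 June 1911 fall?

Day-of-year of December 18, 1908: 353.
Day-of-year of June 20, 1911: 171.
1908 has 366 days, so 366 − 353 = 13 days remain in 1908.
Full years: 1909: 365; 1910: 365. Sum = 730.
Total: 13 + 730 + 171 = 914 days.
914 mod 7 = 4, so 4 days after Friday is Tuesday.

Tuesday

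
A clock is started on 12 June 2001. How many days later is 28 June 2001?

16

Within June 2001: 28 − 12 = 16 days.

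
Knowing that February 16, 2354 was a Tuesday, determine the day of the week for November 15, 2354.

Monday

February 2354: 28 − 16 = 12 days remain (2354 is not a leap year, so February has 28 days).
Then March (31), April (30), May (31), June (30), July (31), August (31), September (30), October (31): 31 + 30 + 31 + 30 + 31 + 31 + 30 + 31 = 245 days.
November 1–15, 2354: 15 days.
Total: 12 + 245 + 15 = 272 days.
272 mod 7 = 6, so 6 days after Tuesday is Monday.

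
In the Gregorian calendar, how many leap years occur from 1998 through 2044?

12

Years divisible by 4 in [1998, 2044]: 2000, 2004, 2008, 2012, 2016, 2020, 2024, 2028, 2032, 2036, 2040, 2044.
2000 is divisible by 400, so still leap.
No century exceptions apply. Count: 12.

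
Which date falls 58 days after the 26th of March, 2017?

the 23rd of May, 2017

Count 58 days after March 26, 2017:
March 2017: 31 − 26 = 5 days remain.
Then April (30): 30 days.
May 1–23, 2017: 23 days.
Total: 5 + 30 + 23 = 58 days.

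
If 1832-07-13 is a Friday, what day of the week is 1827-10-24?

Wednesday

Count forward from the earlier date (October 24, 1827) to the later (July 13, 1832):
Day-of-year of October 24, 1827: 297.
Day-of-year of July 13, 1832: 195.
1827 has 365 days, so 365 − 297 = 68 days remain in 1827.
Full years: 1828: 366; 1829: 365; 1830: 365; 1831: 365. Sum = 1461.
Total: 68 + 1461 + 195 = 1724 days.
1724 mod 7 = 2, so 2 days before Friday is Wednesday.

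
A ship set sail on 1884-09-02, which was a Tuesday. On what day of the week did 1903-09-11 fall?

Friday

From September 2, 1884 to September 2, 1903: 19 years, of which 3 contain a Feb 29 — 16×365 + 3×366 = 6938 days.
(1900 is not a leap year (divisible by 100 but not 400).)
Within September 1903: 11 − 2 = 9 days.
Total: 6947 days.
6947 mod 7 = 3, so 3 days after Tuesday is Friday.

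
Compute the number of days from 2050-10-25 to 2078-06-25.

Day-of-year of October 25, 2050: 298.
Day-of-year of June 25, 2078: 176.
2050 has 365 days, so 365 − 298 = 67 days remain in 2050.
Full years 2051–2077: 20 common + 7 leap = 20×365 + 7×366 = 9862 days.
Total: 67 + 9862 + 176 = 10105 days.

10105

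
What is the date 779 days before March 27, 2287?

February 6, 2285

Count 779 days before March 27, 2287:
February 2285: 28 − 6 = 22 days remain (2285 is not a leap year, so February has 28 days).
Then 24 full months totalling 730 days.
March 1–27, 2287: 27 days.
Total: 22 + 730 + 27 = 779 days.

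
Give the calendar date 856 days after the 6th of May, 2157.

the 9th of September, 2159

Count 856 days after May 6, 2157:
May 2157: 31 − 6 = 25 days remain.
Then 27 full months totalling 822 days.
September 1–9, 2159: 9 days.
Total: 25 + 822 + 9 = 856 days.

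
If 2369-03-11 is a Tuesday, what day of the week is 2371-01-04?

March 2369: 31 − 11 = 20 days remain.
Then 21 full months totalling 640 days.
January 1–4, 2371: 4 days.
Total: 20 + 640 + 4 = 664 days.
664 mod 7 = 6, so 6 days after Tuesday is Monday.

Monday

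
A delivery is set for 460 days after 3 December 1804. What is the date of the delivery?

8 March 1806

Count 460 days after December 3, 1804:
December 1804: 31 − 3 = 28 days remain.
Then 14 full months totalling 424 days.
March 1–8, 1806: 8 days.
Total: 28 + 424 + 8 = 460 days.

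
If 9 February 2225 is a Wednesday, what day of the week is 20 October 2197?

Count forward from the earlier date (October 20, 2197) to the later (February 9, 2225):
Day-of-year of October 20, 2197: 293.
Day-of-year of February 9, 2225: 40.
2197 has 365 days, so 365 − 293 = 72 days remain in 2197.
Full years 2198–2224: 21 common + 6 leap = 21×365 + 6×366 = 9861 days.
Total: 72 + 9861 + 40 = 9973 days.
9973 mod 7 = 5, so 5 days before Wednesday is Friday.

Friday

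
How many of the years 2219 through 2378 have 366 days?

Years divisible by 4: 2220, 2224, …, 2376 — 40 in all.
Of these, 2300 is divisible by 100 but not 400, so not leap.
Leap years: 40 − 1 = 39.

39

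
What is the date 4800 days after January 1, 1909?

February 22, 1922

Count 4800 days after January 1, 1909:
From January 1, 1909 to January 1, 1922: 13 years, of which 3 contain a Feb 29 — 10×365 + 3×366 = 4748 days.
January 1922: 31 − 1 = 30 days remain.
February 1–22, 1922: 22 days (1922 is not a leap year).
Residual: 52 days.
Total: 4800 days.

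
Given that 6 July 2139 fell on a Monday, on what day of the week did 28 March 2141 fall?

July 2139: 31 − 6 = 25 days remain.
Then 19 full months totalling 578 days.
March 1–28, 2141: 28 days.
Total: 25 + 578 + 28 = 631 days.
631 mod 7 = 1, so 1 day after Monday is Tuesday.

Tuesday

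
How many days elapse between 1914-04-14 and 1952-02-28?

13834

Day-of-year of April 14, 1914: 104.
Day-of-year of February 28, 1952: 59.
1914 has 365 days, so 365 − 104 = 261 days remain in 1914.
Full years 1915–1951: 28 common + 9 leap = 28×365 + 9×366 = 13514 days.
Total: 261 + 13514 + 59 = 13834 days.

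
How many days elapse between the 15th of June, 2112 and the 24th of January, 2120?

2779

From June 15, 2112 to June 15, 2119: 7 years, of which 1 contains a Feb 29 — 6×365 + 1×366 = 2556 days.
June 2119: 30 − 15 = 15 days remain.
Then July (31), August (31), September (30), October (31), November (30), December (31): 31 + 31 + 30 + 31 + 30 + 31 = 184 days.
January 1–24, 2120: 24 days.
Residual: 223 days.
Total: 2779 days.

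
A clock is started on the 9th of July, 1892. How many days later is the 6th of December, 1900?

3071

Day-of-year of July 9, 1892: 191.
Day-of-year of December 6, 1900: 340.
1892 has 366 days, so 366 − 191 = 175 days remain in 1892.
Full years 1893–1899: 6 common + 1 leap = 6×365 + 1×366 = 2556 days.
Total: 175 + 2556 + 340 = 3071 days.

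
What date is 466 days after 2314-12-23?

2316-04-02

Count 466 days after December 23, 2314:
December 23, 2314 → December 23, 2315: 365 days.
December 2315: 31 − 23 = 8 days remain.
Then January (31), February 2316 (29), March (31): 31 + 29 + 31 = 91 days.
April 1–2, 2316: 2 days.
Residual: 101 days.
Total: 466 days.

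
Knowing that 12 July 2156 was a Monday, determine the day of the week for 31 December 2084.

Count forward from the earlier date (December 31, 2084) to the later (July 12, 2156):
From December 31, 2084 to December 31, 2155: 71 years, of which 16 contain a Feb 29 — 55×365 + 16×366 = 25931 days.
(2100 is not a leap year (divisible by 100 but not 400).)
December 2155: 31 − 31 = 0 days remain.
Then January (31), February 2156 (29), March (31), April (30), May (31), June (30): 31 + 29 + 31 + 30 + 31 + 30 = 182 days.
July 1–12, 2156: 12 days.
Residual: 194 days.
Total: 26125 days.
26125 mod 7 = 1, so 1 day before Monday is Sunday.

Sunday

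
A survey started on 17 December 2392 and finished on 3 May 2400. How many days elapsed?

2694

From December 17, 2392 to December 17, 2399: 7 years, of which 1 contains a Feb 29 — 6×365 + 1×366 = 2556 days.
December 2399: 31 − 17 = 14 days remain.
Then January (31), February 2400 (29), March (31), April (30): 31 + 29 + 31 + 30 = 121 days.
May 1–3, 2400: 3 days.
Residual: 138 days.
Total: 2694 days.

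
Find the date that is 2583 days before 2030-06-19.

2023-05-24

Count 2583 days before June 19, 2030:
Day-of-year of May 24, 2023: 144.
Day-of-year of June 19, 2030: 170.
2023 has 365 days, so 365 − 144 = 221 days remain in 2023.
Full years: 2024: 366; 2025: 365; 2026: 365; 2027: 365; 2028: 366; 2029: 365. Sum = 2192.
Total: 221 + 2192 + 170 = 2583 days.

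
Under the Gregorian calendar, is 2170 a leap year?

2170 is not a leap year.

No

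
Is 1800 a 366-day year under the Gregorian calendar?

1800 is not a leap year (divisible by 100 but not 400).

No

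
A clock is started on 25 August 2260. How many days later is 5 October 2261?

August 25, 2260 → August 25, 2261: 365 days.
August 2261: 31 − 25 = 6 days remain.
Then September (30): 30 days.
October 1–5, 2261: 5 days.
Residual: 41 days.
Total: 406 days.

406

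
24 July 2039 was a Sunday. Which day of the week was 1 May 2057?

Tuesday

From July 24, 2039 to July 24, 2056: 17 years, of which 5 contain a Feb 29 — 12×365 + 5×366 = 6210 days.
July 2056: 31 − 24 = 7 days remain.
Then 9 full months totalling 273 days.
May 1, 2057: 1 day.
Residual: 281 days.
Total: 6491 days.
6491 mod 7 = 2, so 2 days after Sunday is Tuesday.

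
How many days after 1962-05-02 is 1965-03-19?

May 2, 1962 → May 2, 1963: 365 days.
May 2, 1963 → May 2, 1964: 366 days (1964 is a leap year).
May 1964: 31 − 2 = 29 days remain.
Then 9 full months totalling 273 days.
March 1–19, 1965: 19 days.
Residual: 321 days.
Total: 1052 days.

1052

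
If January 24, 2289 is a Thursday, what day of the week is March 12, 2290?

Wednesday

January 24, 2289 → January 24, 2290: 365 days.
January 2290: 31 − 24 = 7 days remain.
Then February 2290 (28): 28 days.
March 1–12, 2290: 12 days.
Residual: 47 days.
Total: 412 days.
412 mod 7 = 6, so 6 days after Thursday is Wednesday.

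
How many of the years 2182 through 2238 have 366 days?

13

Years divisible by 4: 2184, 2188, …, 2236 — 14 in all.
Of these, 2200 is divisible by 100 but not 400, so not leap.
Leap years: 14 − 1 = 13.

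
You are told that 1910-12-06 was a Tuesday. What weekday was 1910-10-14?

Friday

Count forward from the earlier date (October 14, 1910) to the later (December 6, 1910):
October 1910: 31 − 14 = 17 days remain.
Then November (30): 30 days.
December 1–6, 1910: 6 days.
Total: 17 + 30 + 6 = 53 days.
53 mod 7 = 4, so 4 days before Tuesday is Friday.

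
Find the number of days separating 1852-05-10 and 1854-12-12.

946

May 10, 1852 → May 10, 1853: 365 days.
May 10, 1853 → May 10, 1854: 365 days.
May 1854: 31 − 10 = 21 days remain.
Then June (30), July (31), August (31), September (30), October (31), November (30): 30 + 31 + 31 + 30 + 31 + 30 = 183 days.
December 1–12, 1854: 12 days.
Residual: 216 days.
Total: 946 days.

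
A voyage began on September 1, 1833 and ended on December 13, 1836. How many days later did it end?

September 1, 1833 → September 1, 1834: 365 days.
September 1, 1834 → September 1, 1835: 365 days.
September 1, 1835 → September 1, 1836: 366 days (1836 is a leap year).
September 1836: 30 − 1 = 29 days remain.
Then October (31), November (30): 31 + 30 = 61 days.
December 1–13, 1836: 13 days.
Residual: 103 days.
Total: 1199 days.

1199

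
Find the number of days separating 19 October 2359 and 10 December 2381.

Day-of-year of October 19, 2359: 292.
Day-of-year of December 10, 2381: 344.
2359 has 365 days, so 365 − 292 = 73 days remain in 2359.
Full years 2360–2380: 15 common + 6 leap = 15×365 + 6×366 = 7671 days.
Total: 73 + 7671 + 344 = 8088 days.

8088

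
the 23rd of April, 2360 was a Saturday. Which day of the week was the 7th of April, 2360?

Count forward from the earlier date (April 7, 2360) to the later (April 23, 2360):
Within April 2360: 23 − 7 = 16 days.
16 mod 7 = 2, so 2 days before Saturday is Thursday.

Thursday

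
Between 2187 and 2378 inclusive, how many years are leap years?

Years divisible by 4: 2188, 2192, …, 2376 — 48 in all.
Of these, 2200, 2300 are divisible by 100 but not 400, so not leap.
Leap years: 48 − 2 = 46.

46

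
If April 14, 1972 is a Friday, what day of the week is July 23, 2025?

From April 14, 1972 to April 14, 2025: 53 years, of which 13 contain a Feb 29 — 40×365 + 13×366 = 19358 days.
(2000 is a leap year (divisible by 400).)
April 2025: 30 − 14 = 16 days remain.
Then May (31), June (30): 31 + 30 = 61 days.
July 1–23, 2025: 23 days.
Residual: 100 days.
Total: 19458 days.
19458 mod 7 = 5, so 5 days after Friday is Wednesday.

Wednesday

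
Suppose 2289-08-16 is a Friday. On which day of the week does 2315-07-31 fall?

Saturday

From August 16, 2289 to August 16, 2314: 25 years, of which 5 contain a Feb 29 — 20×365 + 5×366 = 9130 days.
(2300 is not a leap year (divisible by 100 but not 400).)
August 2314: 31 − 16 = 15 days remain.
Then 10 full months totalling 303 days.
July 1–31, 2315: 31 days.
Residual: 349 days.
Total: 9479 days.
9479 mod 7 = 1, so 1 day after Friday is Saturday.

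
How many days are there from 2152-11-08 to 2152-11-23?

15

Within November 2152: 23 − 8 = 15 days.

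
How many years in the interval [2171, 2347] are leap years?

42

Years divisible by 4: 2172, 2176, …, 2344 — 44 in all.
Of these, 2200, 2300 are divisible by 100 but not 400, so not leap.
Leap years: 44 − 2 = 42.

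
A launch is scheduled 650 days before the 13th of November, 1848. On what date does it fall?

the 2nd of February, 1847

Count 650 days before November 13, 1848:
Day-of-year of February 2, 1847: 33.
Day-of-year of November 13, 1848: 318.
1847 has 365 days, so 365 − 33 = 332 days remain in 1847.
Total: 332 + 318 = 650 days.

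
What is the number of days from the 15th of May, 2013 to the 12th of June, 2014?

393

Day-of-year of May 15, 2013: 135.
Day-of-year of June 12, 2014: 163.
2013 has 365 days, so 365 − 135 = 230 days remain in 2013.
Total: 230 + 163 = 393 days.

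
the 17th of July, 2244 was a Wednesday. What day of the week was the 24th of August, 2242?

Count forward from the earlier date (August 24, 2242) to the later (July 17, 2244):
Day-of-year of August 24, 2242: 236.
Day-of-year of July 17, 2244: 199.
2242 has 365 days, so 365 − 236 = 129 days remain in 2242.
Full years: 2243: 365. Sum = 365.
Total: 129 + 365 + 199 = 693 days.
693 is a multiple of 7, so the 24th of August, 2242 falls on the same weekday: Wednesday.

Wednesday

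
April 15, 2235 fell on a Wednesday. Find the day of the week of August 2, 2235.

April 2235: 30 − 15 = 15 days remain.
Then May (31), June (30), July (31): 31 + 30 + 31 = 92 days.
August 1–2, 2235: 2 days.
Total: 15 + 92 + 2 = 109 days.
109 mod 7 = 4, so 4 days after Wednesday is Sunday.

Sunday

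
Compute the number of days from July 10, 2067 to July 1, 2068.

357

July 2067: 31 − 10 = 21 days remain.
Then 11 full months totalling 335 days.
July 1, 2068: 1 day.
Total: 21 + 335 + 1 = 357 days.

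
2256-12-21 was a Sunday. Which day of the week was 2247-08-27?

Count forward from the earlier date (August 27, 2247) to the later (December 21, 2256):
Day-of-year of August 27, 2247: 239.
Day-of-year of December 21, 2256: 356.
2247 has 365 days, so 365 − 239 = 126 days remain in 2247.
Full years 2248–2255: 6 common + 2 leap = 6×365 + 2×366 = 2922 days.
Total: 126 + 2922 + 356 = 3404 days.
3404 mod 7 = 2, so 2 days before Sunday is Friday.

Friday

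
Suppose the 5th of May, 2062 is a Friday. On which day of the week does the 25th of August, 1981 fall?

Count forward from the earlier date (August 25, 1981) to the later (May 5, 2062):
Day-of-year of August 25, 1981: 237.
Day-of-year of May 5, 2062: 125.
1981 has 365 days, so 365 − 237 = 128 days remain in 1981.
Full years 1982–2061: 60 common + 20 leap = 60×365 + 20×366 = 29220 days.
Total: 128 + 29220 + 125 = 29473 days.
29473 mod 7 = 3, so 3 days before Friday is Tuesday.

Tuesday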